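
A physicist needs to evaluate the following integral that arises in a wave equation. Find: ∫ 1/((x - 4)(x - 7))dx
Partial fractions: 1/((x-4)(x-7))=A/(x-4) + B/(x-7)
A=-1/3, B=1/3
∫ [-1/3· 1/(x-4) + 1/3· 1/(x-7)] dx
=(1/3)[ln|x-7| - ln|x-4|] + C

Answer: (1/3)·ln|(x-7)/(x-4)| + C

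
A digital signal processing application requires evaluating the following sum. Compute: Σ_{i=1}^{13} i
Using formula: Σ i^1=n(n+1)/2=13·14/2=91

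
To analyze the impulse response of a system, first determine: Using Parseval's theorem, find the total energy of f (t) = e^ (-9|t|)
Parseval's theorem: E = integral |f(t)|^2 dt = (1/2pi) integral |F(omega)|^2 domega
E = integral_{-inf}^{inf} e^(-18|t|) dt = 2*integral_0^inf e^(-18t) dt = 2/(2*9) = 1/9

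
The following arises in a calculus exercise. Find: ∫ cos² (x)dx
Using identity cos²(u) = (1+cos(2u))/2:
∫ (1+cos(2x))/2 dx = x/2+sin(2x)/4+C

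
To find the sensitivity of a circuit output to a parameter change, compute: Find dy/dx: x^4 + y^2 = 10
Differentiate: 4x^3+2y·(dy/dx)=0
dy/dx=-4x^3/(2y)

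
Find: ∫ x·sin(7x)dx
By parts: u=x, dv=sin(7x) dx
du=dx, v=-cos(7x)/7
=-x·cos(7x)/7+sin(7x)/7²+C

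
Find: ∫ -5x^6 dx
Using power rule: ∫ -5x^6 dx = -5/7 x^7 + C = (-5/7)x^7 + C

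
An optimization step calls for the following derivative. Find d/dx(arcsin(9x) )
d/dx[arcsin(u)] = u'/√(1-u²), u = 9x, u' = 9

Answer: 9/√(1-81x²)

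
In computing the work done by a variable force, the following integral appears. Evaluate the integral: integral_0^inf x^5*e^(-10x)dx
This is a Gamma integral. Substitute u=10x (du=10 dx):
integral_0^inf x^5*e^(-10x) dx=(1/10^6) integral_0^inf u^5*e^(-u) du
=Gamma(6)/10^6=5!/10^6=120/1000000

Answer: 3/25000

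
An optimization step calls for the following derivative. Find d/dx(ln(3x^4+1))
Chain rule: d/dx[ln(u)]=u'/u where u=3x^4 + 1
u'=12x^3

Answer: (12x^3)/(3x^4 + 1)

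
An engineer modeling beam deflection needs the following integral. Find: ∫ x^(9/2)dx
Power rule: ∫ x^(9/2) dx = x^(11/2)/(11/2)+C

Answer: (2/11)·x^(11/2)+C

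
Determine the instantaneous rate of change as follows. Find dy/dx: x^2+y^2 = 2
Differentiate: 2x + 2y·(dy/dx) = 0
dy/dx = -2x/(2y)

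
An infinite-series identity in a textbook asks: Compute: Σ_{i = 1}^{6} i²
Using formula: Σ i^2 = n(n+1)(2n+1)/6 = 6·7·13/6 = 91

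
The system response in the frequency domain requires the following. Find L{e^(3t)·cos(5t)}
First shifting: L{e^(at)f(t)} = F(s-a)
L{cos(5t)} = s/(s² + 25)
Shift: (s-3)/((s-3)² + 25)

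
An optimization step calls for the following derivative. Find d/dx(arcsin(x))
d/dx[arcsin(u)]=u'/√(1-u²), u=x, u'=1

Answer: 1/√(1-x²)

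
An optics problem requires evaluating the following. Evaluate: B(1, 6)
B(x,y)=Γ(x)Γ(y)/Γ(x + y)=(x-1)!(y-1)!/(x + y-1)!
B(1,6)=0!·5!/6!=1/6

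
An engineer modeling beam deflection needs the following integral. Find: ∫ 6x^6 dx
Using power rule: ∫ 6x^6 dx = 6/7 x^7 + C = (6/7)x^7 + C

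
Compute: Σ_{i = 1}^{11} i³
Using formula: Σ i^3=[n(n + 1)/2]²=[11·12/2]²=4356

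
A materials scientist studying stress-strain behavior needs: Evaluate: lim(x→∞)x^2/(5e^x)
Apply L'Hôpital 2 times (∞/∞ each time):
Eventually get 2!/(5e^x) → 0

Answer: 0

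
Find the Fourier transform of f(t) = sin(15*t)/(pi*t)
sin(W * t)/(pi * t)=(W/pi) * sinc(W * t/pi) is the impulse response of the ideal low-pass filter with cutoff W (here W=15).
Its Fourier transform is a rectangular function:
F(omega)=1 for |omega| < 15, 0 otherwise

Answer: rect(omega/30) [i.e., 1 for |omega| < 15, 0 otherwise]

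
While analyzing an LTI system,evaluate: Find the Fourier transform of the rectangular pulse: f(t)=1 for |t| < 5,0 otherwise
F(omega) = integral from -5 to 5 of e^(-j * omega * t) dt
= 2 * sin(5 * omega)/omega = 10 * sinc(5 * omega/pi)

Answer: 2 * sin(5 * omega)/omega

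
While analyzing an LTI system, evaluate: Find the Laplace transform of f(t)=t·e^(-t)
L{t·e^(at)}=1/(s-a)²
L{t·e^(-t)}=1/(s+1)²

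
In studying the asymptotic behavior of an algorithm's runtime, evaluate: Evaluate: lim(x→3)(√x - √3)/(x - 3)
Multiply by conjugate (√x + √3)/(√x + √3):
= (x - 3)/((x - 3)(√x + √3)) = 1/(√x + √3)
As x → 3: 1/(2√3)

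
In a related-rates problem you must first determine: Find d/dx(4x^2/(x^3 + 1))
Quotient rule: (f/g)' = (f'g - fg')/g²
f = 4x^2, f' = 8x
g = x^3+1, g' = 3x^2

Answer: (8x·(x^3+1)-12x^4)/(x^3+1)²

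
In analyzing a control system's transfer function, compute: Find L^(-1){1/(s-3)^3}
L^(-1){1/(s-a)^n} = t^(n-1)·e^(at)/(n-1)!
Here a = 3, n = 3: t^2·e^(3t)/2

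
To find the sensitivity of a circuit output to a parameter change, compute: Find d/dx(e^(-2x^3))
Chain rule: d/dx[e^u] = e^u · u' where u = -2x^3
u' = -6x^2

Answer: -6x^2·e^(-2x^3)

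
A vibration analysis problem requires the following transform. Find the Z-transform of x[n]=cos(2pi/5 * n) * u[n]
Z{cos(w0 * n) * u[n]} = z(z - cos(w0))/(z^2-2z * cos(w0)+1)
With w0 = 2pi/5: X(z) = z(z - cos(2pi/5))/(z^2-2z * cos(2pi/5)+1)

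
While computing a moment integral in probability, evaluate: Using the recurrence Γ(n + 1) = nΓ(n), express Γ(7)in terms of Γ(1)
Γ(7) = 6Γ(6) = 6·5Γ(5) = ... = 6!·Γ(1) = 720·Γ(1)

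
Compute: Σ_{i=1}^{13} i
Using formula: Σ i^1 = n(n + 1)/2 = 13·14/2 = 91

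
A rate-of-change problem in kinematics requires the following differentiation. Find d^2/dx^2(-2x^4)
Apply power rule 2 times:
d^1: -8x^3
d^2: -24x^2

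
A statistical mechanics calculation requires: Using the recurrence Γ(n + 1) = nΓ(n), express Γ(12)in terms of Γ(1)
Γ(12)=11Γ(11)=11·10Γ(10)=...=11!·Γ(1)=39916800·Γ(1)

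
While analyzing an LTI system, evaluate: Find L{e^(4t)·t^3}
First shifting: L{e^(at)f(t)}=F(s-a)
L{t^3}=6/s^4
Shift s → s-4: 6/(s-4)^4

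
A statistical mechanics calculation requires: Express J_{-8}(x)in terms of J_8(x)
For integer n: J_{-n}(x) = (-1)^n J_n(x)
With n = 8: J_{-8}(x) = (-1)^8 J_8(x) = J_8(x)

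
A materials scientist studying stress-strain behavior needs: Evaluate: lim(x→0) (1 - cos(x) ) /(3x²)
Using 1-cos(u) ≈ u²/2 for small u:
(1-cos(x)) ≈ (x)²/2 = 1x²/2
So limit = 1/(2·3) = 1/6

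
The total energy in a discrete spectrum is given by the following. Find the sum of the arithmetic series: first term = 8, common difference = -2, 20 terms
Last term: a_n = 8 + (20 - 1)·-2 = -30
Sum = n(a_1 + a_n)/2 = 20(8 + (-30))/2 = -220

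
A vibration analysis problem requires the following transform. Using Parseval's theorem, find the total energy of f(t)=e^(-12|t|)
Parseval's theorem: E=integral |f(t)|^2 dt=(1/2pi) integral |F(omega)|^2 domega
E=integral_{-inf}^{inf} e^(-24|t|) dt=2 * integral_0^inf e^(-24t) dt=2/(2 * 12)=1/12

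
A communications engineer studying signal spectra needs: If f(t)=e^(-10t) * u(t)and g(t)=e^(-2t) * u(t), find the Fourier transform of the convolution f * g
By the convolution theorem: F{f * g} = F(omega) * G(omega)
F(omega) = 1/(10+j * omega), G(omega) = 1/(2+j * omega)
F{f * g} = 1/((10+j * omega)(2+j * omega))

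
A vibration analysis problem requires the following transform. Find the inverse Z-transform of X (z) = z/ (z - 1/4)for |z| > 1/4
Standard pair: z/(z-a) <-> a^n * u[n] for causal signals
With a = 1/4: x[n] = (1/4)^n * u[n]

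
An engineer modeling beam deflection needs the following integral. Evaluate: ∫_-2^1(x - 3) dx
Step 1: Find antiderivative F(x) = (1/2)x^2 - 3x
Step 2: F(1) - F(-2) = -5/2 - (8) = -21/2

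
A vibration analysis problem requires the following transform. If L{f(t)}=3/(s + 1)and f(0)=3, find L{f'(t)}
L{f'(t)}=s·F(s) - f(0)=3s/(s+1)-3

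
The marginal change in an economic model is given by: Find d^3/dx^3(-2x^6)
Apply power rule 3 times:
d^1: -12x^5
d^2: -60x^4
d^3: -240x^3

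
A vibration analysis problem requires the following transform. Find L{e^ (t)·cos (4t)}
First shifting: L{e^(at)f(t)} = F(s-a)
L{cos(4t)} = s/(s² + 16)
Shift: (s-1)/((s-1)² + 16)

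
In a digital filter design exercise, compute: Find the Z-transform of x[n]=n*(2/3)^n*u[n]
Using the property Z{n * a^n * u[n]} = az/(z-a)^2
With a = 2/3: X(z) = (2/3)z/(z - 2/3)^2, |z| > 2/3

Answer: (2/3)z/(z - 2/3)^2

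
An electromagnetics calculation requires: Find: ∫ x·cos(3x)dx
By parts: u = x, dv = cos(3x) dx
du = dx, v = sin(3x)/3
= x·sin(3x)/3+cos(3x)/3²+C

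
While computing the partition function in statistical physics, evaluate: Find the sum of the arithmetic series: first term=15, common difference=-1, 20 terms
Last term: a_n = 15 + (20 - 1)·-1 = -4
Sum = n(a_1 + a_n)/2 = 20(15 + (-4))/2 = 110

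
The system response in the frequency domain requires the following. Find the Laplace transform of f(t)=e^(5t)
L{e^(at)} = 1/(s-a)
L{e^(5t)} = 1/(s-5)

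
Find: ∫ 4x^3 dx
Using power rule: ∫ 4x^3 dx=4/4 x^4+C=x^4+C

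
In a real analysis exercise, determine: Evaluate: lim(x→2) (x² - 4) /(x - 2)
Factor: (x² - 4)=(x-2)(x+2)
Cancel (x-2): lim(x→2) (x+2)=4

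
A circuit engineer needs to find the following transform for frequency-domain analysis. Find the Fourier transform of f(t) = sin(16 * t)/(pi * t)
sin(W * t)/(pi * t)=(W/pi) * sinc(W * t/pi) is the impulse response of the ideal low-pass filter with cutoff W (here W=16).
Its Fourier transform is a rectangular function:
F(omega)=1 for |omega| < 16, 0 otherwise

Answer: rect(omega/32) [i.e., 1 for |omega| < 16, 0 otherwise]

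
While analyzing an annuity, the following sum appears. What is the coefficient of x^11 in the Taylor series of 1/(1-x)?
1/(1-x) = Σ x^n for |x|<1
All coefficients are 1

Answer: 1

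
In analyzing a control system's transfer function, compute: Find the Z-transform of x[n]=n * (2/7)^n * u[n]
Using the property Z{n * a^n * u[n]}=az/(z-a)^2
With a=2/7: X(z)=(2/7)z/(z - 2/7)^2, |z| > 2/7

Answer: (2/7)z/(z - 2/7)^2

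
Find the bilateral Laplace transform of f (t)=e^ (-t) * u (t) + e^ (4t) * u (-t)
For e^(-t)*u(t): L=1/(s + 1), Re(s) > -1
For e^(4t)*u(-t): L=-1/(s-4), Re(s) < 4
Combined: F(s)=1/(s + 1) - 1/(s-4), -1 < Re(s) < 4

Answer: 1/(s + 1) - 1/(s-4), ROC: -1 < Re(s) < 4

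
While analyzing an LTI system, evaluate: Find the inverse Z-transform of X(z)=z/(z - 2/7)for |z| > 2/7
Standard pair: z/(z-a) <-> a^n * u[n] for causal signals
With a = 2/7: x[n] = (2/7)^n * u[n]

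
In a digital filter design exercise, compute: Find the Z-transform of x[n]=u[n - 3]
Using the time-shift property: Z{u[n-3]}=z^(-3) * z/(z-1)
=z^(-2)/(z-1)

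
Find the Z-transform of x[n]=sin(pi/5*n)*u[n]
Z{sin(w0 * n) * u[n]} = z * sin(w0)/(z^2-2z * cos(w0)+1)
With w0 = pi/5: X(z) = z * sin(pi/5)/(z^2-2z * cos(pi/5)+1)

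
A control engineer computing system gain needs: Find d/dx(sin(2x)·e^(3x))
Product rule: (fg)' = f'g + fg'
f = sin(2x), f' = 2·cos(2x)
g = e^(3x), g' = 3·e^(3x)

Answer: 2·cos(2x)·e^(3x) + 3·sin(2x)·e^(3x)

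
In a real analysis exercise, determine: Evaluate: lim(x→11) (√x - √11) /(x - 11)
Multiply by conjugate (√x + √11)/(√x + √11):
=(x - 11)/((x - 11)(√x + √11))=1/(√x + √11)
As x → 11: 1/(2√11)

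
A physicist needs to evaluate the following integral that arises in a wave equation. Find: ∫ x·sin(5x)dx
By parts: u=x, dv=sin(5x) dx
du=dx, v=-cos(5x)/5
=-x·cos(5x)/5 + sin(5x)/5² + C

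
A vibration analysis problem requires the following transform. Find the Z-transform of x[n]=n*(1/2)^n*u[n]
Using the property Z{n * a^n * u[n]} = az/(z-a)^2
With a = 1/2: X(z) = (1/2)z/(z - 1/2)^2, |z| > 1/2

Answer: (1/2)z/(z - 1/2)^2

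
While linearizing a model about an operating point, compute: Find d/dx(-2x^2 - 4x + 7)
Power rule: d/dx(ax^n) = n·a·x^(n-1)
Term by term: -4·x - 4

Answer: -4x - 4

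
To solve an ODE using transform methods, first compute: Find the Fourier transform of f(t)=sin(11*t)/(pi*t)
sin(W*t)/(pi*t)=(W/pi)*sinc(W*t/pi) is the impulse response of the ideal low-pass filter with cutoff W (here W=11).
Its Fourier transform is a rectangular function:
F(omega)=1 for |omega| < 11, 0 otherwise

Answer: rect(omega/22) [i.e., 1 for |omega| < 11, 0 otherwise]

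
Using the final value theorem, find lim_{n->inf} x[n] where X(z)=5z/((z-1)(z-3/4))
Final value theorem: lim x[n]=lim_{z->1} (z-1) * X(z)
(z-1) * X(z)=5z/(z-3/4)
As z->1: 5/(1-3/4)=5/(1/4)=20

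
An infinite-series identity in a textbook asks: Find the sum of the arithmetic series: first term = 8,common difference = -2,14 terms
Last term: a_n=8+(14-1)·-2=-18
Sum=n(a_1+a_n)/2=14(8+(-18))/2=-70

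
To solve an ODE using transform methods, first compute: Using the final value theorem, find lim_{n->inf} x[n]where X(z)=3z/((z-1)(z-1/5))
Final value theorem: lim x[n] = lim_{z->1} (z-1) * X(z)
(z-1) * X(z) = 3z/(z-1/5)
As z->1: 3/(1-1/5) = 3/(4/5) = 15/4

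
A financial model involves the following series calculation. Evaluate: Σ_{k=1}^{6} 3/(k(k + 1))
Partial fractions: 3/(k(k + 1))=3/k - 3/(k + 1)
Telescoping sum: 3(1 - 1/7)=3·6/7

Answer: 18/7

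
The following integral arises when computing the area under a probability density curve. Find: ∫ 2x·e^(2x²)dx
Let u = 2x², du = 4x dx
∫ (1/2)e^u du = e^u/2+C

Answer: e^(2x²)/2+C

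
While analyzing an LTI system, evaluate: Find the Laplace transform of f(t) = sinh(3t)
L{sinh(at)}=a/(s²-a²)
L{sinh(3t)}=3/(s²-9)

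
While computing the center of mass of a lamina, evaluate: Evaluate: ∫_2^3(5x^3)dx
Step 1: Find antiderivative F(x) = (5/4)x^4
Step 2: F(3) - F(2) = 405/4 - (20) = 325/4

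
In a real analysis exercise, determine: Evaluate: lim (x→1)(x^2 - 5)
Polynomial is continuous, so substitute x = 1:
1·1^2 - 5 = -4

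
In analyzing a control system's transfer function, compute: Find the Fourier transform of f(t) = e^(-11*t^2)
The Fourier transform of a Gaussian e^(-a*t^2) is sqrt(pi/a)*e^(-omega^2/(4a)).
With a = 11: F(omega) = sqrt(pi/11)*e^(-omega^2/44)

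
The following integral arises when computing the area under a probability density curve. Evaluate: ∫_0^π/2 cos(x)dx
Antiderivative: sin(x)
Evaluate at bounds: [sin(1·π/2)/1] - [sin(1·0)/1]
=((1) - (0))/1=1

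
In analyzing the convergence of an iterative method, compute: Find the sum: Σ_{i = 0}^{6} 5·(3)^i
Geometric series: S=a(1 - r^n)/(1 - r)
a=5, r=3, n=7
S=5(1 - 2187)/-2=5465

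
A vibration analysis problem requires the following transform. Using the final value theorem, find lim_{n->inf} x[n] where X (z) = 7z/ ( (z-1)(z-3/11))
Final value theorem: lim x[n] = lim_{z->1} (z-1)*X(z)
(z-1)*X(z) = 7z/(z-3/11)
As z->1: 7/(1 - 3/11) = 7/(8/11) = 77/8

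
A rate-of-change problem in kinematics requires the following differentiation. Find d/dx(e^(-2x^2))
Chain rule: d/dx[e^u]=e^u · u' where u=-2x^2
u'=-4x

Answer: -4x·e^(-2x^2)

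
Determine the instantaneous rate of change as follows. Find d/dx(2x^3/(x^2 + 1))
Quotient rule: (f/g)'=(f'g - fg')/g²
f=2x^3, f'=6x^2
g=x^2+1, g'=2x

Answer: (6x^2·(x^2+1)-4x^4)/(x^2+1)²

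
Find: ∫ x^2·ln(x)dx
By parts: u = ln(x), dv = x^2 dx
du = 1/x dx, v = x^3/3
= x^3·ln(x)/3 - ∫ x^2/3 dx
= x^3·ln(x)/3 - x^3/9 + C

Answer: x^3(ln(x)/3 - 1/9) + C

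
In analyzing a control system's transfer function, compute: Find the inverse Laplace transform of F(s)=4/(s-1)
L^(-1){4/(s-a)}=c·e^(at)
Here a=1, c=4

Answer: 4e^(t)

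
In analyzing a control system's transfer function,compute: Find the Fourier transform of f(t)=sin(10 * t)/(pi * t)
sin(W*t)/(pi*t) = (W/pi)*sinc(W*t/pi) is the impulse response of the ideal low-pass filter with cutoff W (here W = 10).
Its Fourier transform is a rectangular function:
F(omega) = 1 for |omega| < 10, 0 otherwise

Answer: rect(omega/20) [i.e., 1 for |omega| < 10, 0 otherwise]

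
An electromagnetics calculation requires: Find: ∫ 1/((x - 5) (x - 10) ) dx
Partial fractions: 1/((x-5)(x-10)) = A/(x-5) + B/(x-10)
A = -1/5, B = 1/5
∫ [-1/5· 1/(x-5) + 1/5· 1/(x-10)] dx
= (1/5)[ln|x-10| - ln|x-5|] + C

Answer: (1/5)·ln|(x-10)/(x-5)| + C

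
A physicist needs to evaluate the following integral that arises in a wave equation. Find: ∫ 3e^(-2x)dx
Since d/dx[e^(-2x)]=-2e^(-2x), we get -3/2 e^(-2x) + C

Answer: (-3/2)e^(-2x) + C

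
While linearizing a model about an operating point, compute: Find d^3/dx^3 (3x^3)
Apply power rule 3 times:
d^1: 9x^2
d^2: 18x
d^3: 18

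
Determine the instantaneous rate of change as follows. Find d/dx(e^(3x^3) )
Chain rule: d/dx[e^u]=e^u · u' where u=3x^3
u'=9x^2

Answer: 9x^2·e^(3x^3)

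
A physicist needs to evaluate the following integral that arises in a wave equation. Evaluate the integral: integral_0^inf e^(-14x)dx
integral_0^inf e^(-14x) dx = [-1/14 * e^(-14x)]_0^inf
= 0 - (-1/14) = 1/14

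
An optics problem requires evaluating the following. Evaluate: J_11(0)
J_n(0)=0 for all n > 0 (Bessel function of first kind)
J_11(0)=0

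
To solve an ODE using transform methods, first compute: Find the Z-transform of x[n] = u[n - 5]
Using the time-shift property: Z{u[n-5]}=z^(-5)*z/(z-1)
=z^(-4)/(z-1)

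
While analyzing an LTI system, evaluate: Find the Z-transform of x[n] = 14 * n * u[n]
Z{n * u[n]}=z/(z-1)^2
By linearity: Z{14 * n * u[n]}=14z/(z-1)^2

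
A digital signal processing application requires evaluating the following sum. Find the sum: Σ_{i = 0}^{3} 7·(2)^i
Geometric series: S = a(1 - r^n)/(1 - r)
a = 7, r = 2, n = 4
S = 7(1 - 16)/-1 = 105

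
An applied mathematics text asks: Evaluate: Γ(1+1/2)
Γ(n+1/2)=(2n)!√π/(4^n·n!)
=2√π/(4·1)=(1/2)·√π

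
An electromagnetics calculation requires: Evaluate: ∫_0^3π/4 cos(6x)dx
Antiderivative: sin(6x)/6
Evaluate at bounds: [sin(6·3π/4)/6] - [sin(6·0)/6]
= ((1) - (0))/6 = 1/6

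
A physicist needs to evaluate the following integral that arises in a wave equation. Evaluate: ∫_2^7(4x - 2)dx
Step 1: Find antiderivative F(x) = 2x^2-2x
Step 2: F(7) - F(2) = 84 - (4) = 80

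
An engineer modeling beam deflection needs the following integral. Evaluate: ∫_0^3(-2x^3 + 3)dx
Step 1: Find antiderivative F(x) = (-1/2)x^4+3x
Step 2: F(3) - F(0) = -63/2 - (0) = -63/2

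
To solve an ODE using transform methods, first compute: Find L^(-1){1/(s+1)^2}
L^(-1){1/(s-a)^n}=t^(n-1)·e^(at)/(n-1)!
Here a=-1, n=2: t^1·e^(-t)/1

Answer: t·e^(-t)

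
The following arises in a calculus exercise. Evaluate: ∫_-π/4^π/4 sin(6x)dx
Antiderivative: -cos(6x)/6
Evaluate at bounds: [-cos(6·π/4)/6] - [-cos(6·-π/4)/6]
=(-(0)+(0))/6=0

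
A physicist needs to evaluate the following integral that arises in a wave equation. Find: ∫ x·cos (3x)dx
By parts: u = x, dv = cos(3x) dx
du = dx, v = sin(3x)/3
= x·sin(3x)/3 + cos(3x)/3² + C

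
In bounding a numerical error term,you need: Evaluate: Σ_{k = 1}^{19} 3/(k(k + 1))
Partial fractions: 3/(k(k+1)) = 3/k - 3/(k+1)
Telescoping sum: 3(1-1/20) = 3·19/20

Answer: 57/20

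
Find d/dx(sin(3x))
Chain rule: d/dx[sin(u)]=cos(u)·u' where u=3x
u'=3

Answer: 3·cos(3x)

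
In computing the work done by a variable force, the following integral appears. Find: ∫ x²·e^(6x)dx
Integration by parts twice:
First: u=x², dv=e^(6x) dx => x²e^(6x)/6 - (2/6)∫ xe^(6x) dx
Second (∫ xe^(6x) dx): xe^(6x)/6 - e^(6x)/36
Combining: e^(6x)(x²/6 - 2x/36 + 2/216) + C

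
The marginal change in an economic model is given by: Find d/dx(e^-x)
Chain rule: d/dx[e^u]=e^u · u' where u=-x
u'=-1

Answer: -1·e^-x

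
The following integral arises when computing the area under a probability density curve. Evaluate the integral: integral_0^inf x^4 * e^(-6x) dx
This is a Gamma integral. Substitute u = 6x (du = 6 dx):
integral_0^inf x^4 * e^(-6x) dx = (1/6^5) integral_0^inf u^4 * e^(-u) du
= Gamma(5)/6^5 = 4!/6^5 = 24/7776

Answer: 1/324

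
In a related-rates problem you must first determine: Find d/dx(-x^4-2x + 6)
Power rule: d/dx(ax^n)=n·a·x^(n-1)
Term by term: -4·x^3-2

Answer: -4x^3-2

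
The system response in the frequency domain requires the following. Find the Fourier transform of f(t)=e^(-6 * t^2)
The Fourier transform of a Gaussian e^(-a*t^2) is sqrt(pi/a)*e^(-omega^2/(4a)).
With a=6: F(omega)=sqrt(pi/6)*e^(-omega^2/24)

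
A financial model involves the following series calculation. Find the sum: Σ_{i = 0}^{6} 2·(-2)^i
Geometric series: S=a(1 - r^n)/(1 - r)
a=2, r=-2, n=7
S=2(1+128)/3=86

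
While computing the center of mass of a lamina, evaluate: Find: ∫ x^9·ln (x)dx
By parts: u=ln(x), dv=x^9 dx
du=1/x dx, v=x^10/10
=x^10·ln(x)/10 - ∫ x^9/10 dx
=x^10·ln(x)/10 - x^10/100+C

Answer: x^10(ln(x)/10-1/100)+C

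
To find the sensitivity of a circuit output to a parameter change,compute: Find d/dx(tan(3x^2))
Chain rule: d/dx[tan(u)]=sec²(u)·u' where u=3x^2
u'=6x

Answer: 6x·sec²(3x^2)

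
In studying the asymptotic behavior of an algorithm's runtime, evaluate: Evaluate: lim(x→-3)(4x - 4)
Polynomial is continuous, so substitute x=-3:
4·(-3) - 4=-16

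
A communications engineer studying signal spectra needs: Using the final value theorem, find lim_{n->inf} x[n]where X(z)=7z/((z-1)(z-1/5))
Final value theorem: lim x[n] = lim_{z->1} (z-1) * X(z)
(z-1) * X(z) = 7z/(z-1/5)
As z->1: 7/(1 - 1/5) = 7/(4/5) = 35/4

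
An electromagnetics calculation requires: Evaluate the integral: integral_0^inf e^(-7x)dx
integral_0^inf e^(-7x) dx=[-1/7*e^(-7x)]_0^inf
=0 - (-1/7)=1/7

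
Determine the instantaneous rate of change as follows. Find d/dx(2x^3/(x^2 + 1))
Quotient rule: (f/g)'=(f'g - fg')/g²
f=2x^3, f'=6x^2
g=x^2 + 1, g'=2x

Answer: (6x^2·(x^2 + 1) - 4x^4)/(x^2 + 1)²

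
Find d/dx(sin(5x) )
Chain rule: d/dx[sin(u)] = cos(u)·u' where u = 5x
u' = 5

Answer: 5·cos(5x)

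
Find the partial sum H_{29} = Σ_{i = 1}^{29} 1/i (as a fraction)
H_29 = 1 + 1/2 + 1/3 + ... + 1/29
= 9227046511387/2329089562800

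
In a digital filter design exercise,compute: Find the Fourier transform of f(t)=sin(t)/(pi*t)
sin(W*t)/(pi*t) = (W/pi)*sinc(W*t/pi) is the impulse response of the ideal low-pass filter with cutoff W (here W = 1).
Its Fourier transform is a rectangular function:
F(omega) = 1 for |omega| < 1, 0 otherwise

Answer: rect(omega/2) [i.e., 1 for |omega| < 1, 0 otherwise]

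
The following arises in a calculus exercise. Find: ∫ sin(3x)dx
Using substitution u = 3x: ∫ sin(u) du/3 = -cos(u)/3 + C

Answer: (-1/3)cos(3x) + C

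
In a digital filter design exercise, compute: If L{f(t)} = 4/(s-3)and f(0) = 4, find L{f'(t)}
L{f'(t)} = s·F(s) - f(0) = 4s/(s-3)-4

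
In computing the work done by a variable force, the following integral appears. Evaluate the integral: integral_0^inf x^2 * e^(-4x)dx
This is a Gamma integral. Substitute u=4x (du=4 dx):
integral_0^inf x^2 * e^(-4x) dx=(1/4^3) integral_0^inf u^2 * e^(-u) du
=Gamma(3)/4^3=2!/4^3=2/64

Answer: 1/32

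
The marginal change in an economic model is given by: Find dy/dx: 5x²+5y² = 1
Differentiate: 10x+10y·(dy/dx) = 0
dy/dx = -10x/(10y) = -1·(x/y)

Answer: dy/dx = -1·(x/y)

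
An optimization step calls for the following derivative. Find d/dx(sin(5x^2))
Chain rule: d/dx[sin(u)]=cos(u)·u' where u=5x^2
u'=10x

Answer: 10x·cos(5x^2)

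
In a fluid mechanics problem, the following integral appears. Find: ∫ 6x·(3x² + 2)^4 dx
Let u=3x²+2, du=6x dx
∫ u^4 du=u^5/5+C

Answer: (3x²+2)^5/5+C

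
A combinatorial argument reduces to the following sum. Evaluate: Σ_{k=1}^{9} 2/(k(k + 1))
Partial fractions: 2/(k(k+1)) = 2/k - 2/(k+1)
Telescoping sum: 2(1-1/10) = 2·9/10

Answer: 9/5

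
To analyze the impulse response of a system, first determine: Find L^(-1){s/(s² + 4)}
L^(-1){s/(s² + w²)} = cos(wt)
Here w = 2

Answer: cos(2t)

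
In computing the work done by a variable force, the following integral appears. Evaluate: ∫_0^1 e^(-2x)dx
Antiderivative: (1/(-2))e^(-2x)
Evaluate: (1/(-2))(e^-2-1)

Answer: (e^-2-1)/(-2)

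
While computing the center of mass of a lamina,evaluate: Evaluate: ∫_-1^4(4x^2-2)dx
Step 1: Find antiderivative F(x)=(4/3)x^3-2x
Step 2: F(4) - F(-1)=232/3 - (2/3)=230/3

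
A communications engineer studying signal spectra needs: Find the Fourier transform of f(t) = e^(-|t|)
Using the standard pair: F{e^(-a|t|)}=2a/(a^2+omega^2)
With a=1: F(omega)=2/(1+omega^2)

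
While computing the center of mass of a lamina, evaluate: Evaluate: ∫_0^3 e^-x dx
Antiderivative: -e^-x
Evaluate: -(e^-3-1)

Answer: (e^-3-1)/(-1)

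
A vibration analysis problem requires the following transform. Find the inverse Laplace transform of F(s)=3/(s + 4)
L^(-1){3/(s-a)}=c·e^(at)
Here a=-4, c=3

Answer: 3e^(-4t)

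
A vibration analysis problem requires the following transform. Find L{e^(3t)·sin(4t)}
First shifting: L{e^(at)f(t)} = F(s-a)
L{sin(4t)} = 4/(s²+16)
Shift: 4/((s-3)²+16)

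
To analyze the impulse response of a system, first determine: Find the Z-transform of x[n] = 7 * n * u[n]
Z{n*u[n]}=z/(z-1)^2
By linearity: Z{7*n*u[n]}=7z/(z-1)^2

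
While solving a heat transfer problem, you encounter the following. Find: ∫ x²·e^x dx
Integration by parts twice:
First: u=x², dv=e^x dx => x²e^x - 2∫ xe^x dx
Second: u=x, dv=e^x dx => xe^x - e^x
Combining: x²e^x - 2xe^x+2e^x+C

Answer: e^x(x² - 2x+2)+C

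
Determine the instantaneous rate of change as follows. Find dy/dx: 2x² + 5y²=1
Differentiate: 4x + 10y·(dy/dx) = 0
dy/dx = -4x/(10y) = -(2/5)·(x/y)

Answer: dy/dx = -(2/5)·(x/y)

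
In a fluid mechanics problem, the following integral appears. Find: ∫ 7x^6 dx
Using power rule: ∫ 7x^6 dx=7/7 x^7+C=x^7+C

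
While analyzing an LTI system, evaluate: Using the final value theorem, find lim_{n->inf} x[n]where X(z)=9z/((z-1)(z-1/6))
Final value theorem: lim x[n]=lim_{z->1} (z-1) * X(z)
(z-1) * X(z)=9z/(z-1/6)
As z->1: 9/(1-1/6)=9/(5/6)=54/5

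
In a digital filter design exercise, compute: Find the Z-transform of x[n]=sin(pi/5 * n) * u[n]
Z{sin(w0 * n) * u[n]}=z * sin(w0)/(z^2-2z * cos(w0)+1)
With w0=pi/5: X(z)=z * sin(pi/5)/(z^2-2z * cos(pi/5)+1)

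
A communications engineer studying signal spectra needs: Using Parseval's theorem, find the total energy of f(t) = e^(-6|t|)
Parseval's theorem: E = integral |f(t)|^2 dt = (1/2pi) integral |F(omega)|^2 domega
E = integral_{-inf}^{inf} e^(-12|t|) dt = 2*integral_0^inf e^(-12t) dt = 2/(2*6) = 1/6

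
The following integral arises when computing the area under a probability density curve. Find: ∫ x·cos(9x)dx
By parts: u=x, dv=cos(9x) dx
du=dx, v=sin(9x)/9
=x·sin(9x)/9 + cos(9x)/9² + C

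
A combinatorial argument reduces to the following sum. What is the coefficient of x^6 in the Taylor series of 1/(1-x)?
1/(1-x) = Σ x^n for |x|<1
All coefficients are 1

Answer: 1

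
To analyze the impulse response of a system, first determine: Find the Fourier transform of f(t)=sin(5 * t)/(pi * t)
sin(W * t)/(pi * t) = (W/pi) * sinc(W * t/pi) is the impulse response of the ideal low-pass filter with cutoff W (here W = 5).
Its Fourier transform is a rectangular function:
F(omega) = 1 for |omega| < 5, 0 otherwise

Answer: rect(omega/10) [i.e., 1 for |omega| < 5, 0 otherwise]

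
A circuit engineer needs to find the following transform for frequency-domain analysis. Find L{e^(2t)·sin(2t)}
First shifting: L{e^(at)f(t)} = F(s-a)
L{sin(2t)} = 2/(s² + 4)
Shift: 2/((s-2)² + 4)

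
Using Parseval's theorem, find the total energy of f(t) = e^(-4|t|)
Parseval's theorem: E = integral |f(t)|^2 dt = (1/2pi) integral |F(omega)|^2 domega
E = integral_{-inf}^{inf} e^(-8|t|) dt = 2*integral_0^inf e^(-8t) dt = 2/(2*4) = 1/4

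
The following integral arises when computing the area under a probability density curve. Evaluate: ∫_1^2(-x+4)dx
Step 1: Find antiderivative F(x)=(-1/2)x^2+4x
Step 2: F(2) - F(1)=6 - (7/2)=5/2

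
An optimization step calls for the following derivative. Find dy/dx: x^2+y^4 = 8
Differentiate: 2x+4y^3·(dy/dx) = 0
dy/dx = -2x/(4y^3)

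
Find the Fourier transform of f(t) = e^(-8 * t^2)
The Fourier transform of a Gaussian e^(-a * t^2) is sqrt(pi/a) * e^(-omega^2/(4a)).
With a = 8: F(omega) = sqrt(pi/8) * e^(-omega^2/32)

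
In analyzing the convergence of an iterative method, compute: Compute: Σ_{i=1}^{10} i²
Using formula: Σ i^2=n(n + 1)(2n + 1)/6=10·11·21/6=385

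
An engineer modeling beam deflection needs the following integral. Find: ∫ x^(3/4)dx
Power rule: ∫ x^(3/4) dx = x^(7/4)/(7/4)+C

Answer: (4/7)·x^(7/4)+C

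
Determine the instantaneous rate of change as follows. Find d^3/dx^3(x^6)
Apply power rule 3 times:
d^1: 6x^5
d^2: 30x^4
d^3: 120x^3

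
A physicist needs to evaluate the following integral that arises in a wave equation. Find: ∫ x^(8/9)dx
Power rule: ∫ x^(8/9) dx=x^(17/9)/(17/9) + C

Answer: (9/17)·x^(17/9) + C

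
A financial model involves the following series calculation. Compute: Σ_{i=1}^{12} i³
Using formula: Σ i^3=[n(n + 1)/2]²=[12·13/2]²=6084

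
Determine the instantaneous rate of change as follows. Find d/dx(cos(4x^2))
Chain rule: d/dx[cos(u)]=-sin(u)·u' where u=4x^2
u'=8x

Answer: -8x·sin(4x^2)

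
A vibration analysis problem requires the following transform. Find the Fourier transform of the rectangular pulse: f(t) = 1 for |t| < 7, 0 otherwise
F(omega)=integral from -7 to 7 of e^(-j * omega * t) dt
=2 * sin(7 * omega)/omega=14 * sinc(7 * omega/pi)

Answer: 2 * sin(7 * omega)/omega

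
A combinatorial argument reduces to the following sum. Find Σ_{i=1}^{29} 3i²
=3·n(n+1)(2n+1)/6=3·29·30·59/6=25665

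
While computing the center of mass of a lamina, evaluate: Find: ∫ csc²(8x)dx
Since d/dx[-cot(8x)] = 8csc²(8x), integral = -cot(8x)/8+C

Answer: (-1/8)cot(8x)+C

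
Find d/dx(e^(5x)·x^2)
Product rule: (fg)'=f'g+fg'
f=e^(5x), f'=5·e^(5x)
g=x^2, g'=2x

Answer: 5·e^(5x)·x^2+2·e^(5x)·x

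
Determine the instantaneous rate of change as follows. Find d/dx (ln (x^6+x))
Chain rule: d/dx[ln(u)]=u'/u where u=x^6 + x
u'=6x^5 + 1

Answer: (6x^5 + 1)/(x^6 + x)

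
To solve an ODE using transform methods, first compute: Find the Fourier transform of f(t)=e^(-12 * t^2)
The Fourier transform of a Gaussian e^(-a*t^2) is sqrt(pi/a)*e^(-omega^2/(4a)).
With a = 12: F(omega) = sqrt(pi/12)*e^(-omega^2/48)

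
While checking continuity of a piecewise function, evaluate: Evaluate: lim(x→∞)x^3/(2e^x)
Apply L'Hôpital 3 times (∞/∞ each time):
Eventually get 3!/(2e^x) → 0

Answer: 0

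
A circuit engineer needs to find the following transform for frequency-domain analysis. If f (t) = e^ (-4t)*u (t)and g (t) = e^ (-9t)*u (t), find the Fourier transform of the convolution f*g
By the convolution theorem: F{f * g}=F(omega) * G(omega)
F(omega)=1/(4 + j * omega), G(omega)=1/(9 + j * omega)
F{f * g}=1/((4 + j * omega)(9 + j * omega))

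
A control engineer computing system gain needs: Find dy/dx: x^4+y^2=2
Differentiate: 4x^3 + 2y·(dy/dx)=0
dy/dx=-4x^3/(2y)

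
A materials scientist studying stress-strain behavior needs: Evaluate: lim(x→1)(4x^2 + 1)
Polynomial is continuous, so substitute x = 1:
4·1^2+1 = 5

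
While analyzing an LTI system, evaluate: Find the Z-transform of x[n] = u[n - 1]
Using the time-shift property: Z{u[n-1]} = z^(-1) * z/(z-1)
= z^(0)/(z-1)

Answer: 1/(z-1)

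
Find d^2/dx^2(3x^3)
Apply power rule 2 times:
d^1: 9x^2
d^2: 18x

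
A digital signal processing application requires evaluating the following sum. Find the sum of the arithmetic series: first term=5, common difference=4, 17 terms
Last term: a_n = 5 + (17 - 1)·4 = 69
Sum = n(a_1 + a_n)/2 = 17(5 + 69)/2 = 629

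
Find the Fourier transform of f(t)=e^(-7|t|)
Using the standard pair: F{e^(-a|t|)} = 2a/(a^2 + omega^2)
With a = 7: F(omega) = 14/(49 + omega^2)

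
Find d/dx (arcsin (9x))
d/dx[arcsin(u)] = u'/√(1-u²), u = 9x, u' = 9

Answer: 9/√(1-81x²)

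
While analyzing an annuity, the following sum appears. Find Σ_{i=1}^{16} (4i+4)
=4·Σ i+4·16=4·136+64=608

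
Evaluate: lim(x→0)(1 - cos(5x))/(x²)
Using 1-cos(u) ≈ u²/2 for small u:
(1-cos(5x)) ≈ (5x)²/2=25x²/2
So limit=25/(2·1)=25/2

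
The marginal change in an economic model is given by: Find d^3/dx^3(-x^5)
Apply power rule 3 times:
d^1: -5x^4
d^2: -20x^3
d^3: -60x^2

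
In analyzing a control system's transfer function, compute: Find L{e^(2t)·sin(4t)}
First shifting: L{e^(at)f(t)} = F(s-a)
L{sin(4t)} = 4/(s²+16)
Shift: 4/((s-2)²+16)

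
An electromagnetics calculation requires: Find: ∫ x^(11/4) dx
Power rule: ∫ x^(11/4) dx=x^(15/4)/(15/4) + C

Answer: (4/15)·x^(15/4) + C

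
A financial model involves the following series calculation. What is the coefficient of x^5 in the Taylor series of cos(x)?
cos(x) has only even powers. Coefficient of x^5 = 0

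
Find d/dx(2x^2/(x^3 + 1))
Quotient rule: (f/g)' = (f'g - fg')/g²
f = 2x^2, f' = 4x
g = x^3 + 1, g' = 3x^2

Answer: (4x·(x^3 + 1) - 6x^4)/(x^3 + 1)²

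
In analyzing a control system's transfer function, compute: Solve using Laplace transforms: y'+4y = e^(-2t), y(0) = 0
Take L: sY - 0 + 4Y=1/(s + 2)
Y(s + 4)=1/(s + 2) + 0
Y=1/((s + 2)(s + 4)) + 0/(s + 4)
Partial fractions: 1/((s + 2)(s + 4))=(1/2)/(s + 2) - (1/2)/(s + 4)
So Y=(1/2)/(s + 2) - (1/2)/(s + 4)
Inverse Laplace transform (L^(-1){1/(s + 2)}=e^(-2t), L^(-1){1/(s + 4)}=e^(-4t)):

Answer: y(t)=(1/2)·e^(-2t) - (1/2)·e^(-4t)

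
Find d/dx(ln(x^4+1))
Chain rule: d/dx[ln(u)]=u'/u where u=x^4 + 1
u'=4x^3

Answer: (4x^3)/(x^4 + 1)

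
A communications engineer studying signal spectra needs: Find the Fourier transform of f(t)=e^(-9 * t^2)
The Fourier transform of a Gaussian e^(-a * t^2) is sqrt(pi/a) * e^(-omega^2/(4a)).
With a = 9: F(omega) = sqrt(pi)/3 * e^(-omega^2/36)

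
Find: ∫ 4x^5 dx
Using power rule: ∫ 4x^5 dx = 4/6 x^6 + C = (2/3)x^6 + C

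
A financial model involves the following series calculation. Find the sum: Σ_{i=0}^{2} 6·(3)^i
Geometric series: S=a(1 - r^n)/(1 - r)
a=6, r=3, n=3
S=6(1-27)/-2=78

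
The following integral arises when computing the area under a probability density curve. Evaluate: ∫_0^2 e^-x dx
Antiderivative: -e^-x
Evaluate: -(e^-2-1)

Answer: (e^-2-1)/(-1)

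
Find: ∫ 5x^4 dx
Using power rule: ∫ 5x^4 dx=5/5 x^5+C=x^5+C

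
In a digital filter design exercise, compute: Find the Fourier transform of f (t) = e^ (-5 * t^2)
The Fourier transform of a Gaussian e^(-a*t^2) is sqrt(pi/a)*e^(-omega^2/(4a)).
With a=5: F(omega)=sqrt(pi/5)*e^(-omega^2/20)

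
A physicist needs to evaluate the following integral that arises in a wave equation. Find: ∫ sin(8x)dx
Using substitution u=8x: ∫ sin(u) du/8=-cos(u)/8 + C

Answer: (-1/8)cos(8x) + C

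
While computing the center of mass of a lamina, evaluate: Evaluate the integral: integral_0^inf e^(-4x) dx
integral_0^inf e^(-4x) dx = [-1/4 * e^(-4x)]_0^inf
= 0 - (-1/4) = 1/4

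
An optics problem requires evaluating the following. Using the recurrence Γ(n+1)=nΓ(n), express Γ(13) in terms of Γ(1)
Γ(13)=12Γ(12)=12·11Γ(11)=...=12!·Γ(1)=479001600·Γ(1)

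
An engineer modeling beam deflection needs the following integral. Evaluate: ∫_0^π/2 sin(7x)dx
Antiderivative: -cos(7x)/7
Evaluate at bounds: [-cos(7·π/2)/7] - [-cos(7·0)/7]
=(-(0) + (1))/7=1/7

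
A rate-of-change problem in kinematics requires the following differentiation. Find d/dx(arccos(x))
d/dx[arccos(u)] = -u'/√(1-u²), u = x, u' = 1

Answer: -1/√(1-x²)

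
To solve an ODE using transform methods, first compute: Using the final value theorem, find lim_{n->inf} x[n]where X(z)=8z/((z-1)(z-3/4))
Final value theorem: lim x[n] = lim_{z->1} (z-1)*X(z)
(z-1)*X(z) = 8z/(z-3/4)
As z->1: 8/(1-3/4) = 8/(1/4) = 32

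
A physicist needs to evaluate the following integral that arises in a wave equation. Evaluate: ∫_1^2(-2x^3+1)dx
Step 1: Find antiderivative F(x)=(-1/2)x^4 + x
Step 2: F(2) - F(1)=-6 - (1/2)=-13/2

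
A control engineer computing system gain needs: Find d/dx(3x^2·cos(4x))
Product rule: (fg)'=f'g + fg'
f=3x^2, f'=6x
g=cos(4x), g'=-4·sin(4x)

Answer: 6x·cos(4x) - 12x^2·sin(4x)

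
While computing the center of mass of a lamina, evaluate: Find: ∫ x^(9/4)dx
Power rule: ∫ x^(9/4) dx = x^(13/4)/(13/4) + C

Answer: (4/13)·x^(13/4) + C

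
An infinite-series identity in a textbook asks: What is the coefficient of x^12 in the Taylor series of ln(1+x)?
ln(1+x)=Σ (-1)^(n+1) x^n/n
Coefficient of x^12=(-1)^13/12=-1/12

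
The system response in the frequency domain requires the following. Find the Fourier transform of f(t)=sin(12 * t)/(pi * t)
sin(W*t)/(pi*t) = (W/pi)*sinc(W*t/pi) is the impulse response of the ideal low-pass filter with cutoff W (here W = 12).
Its Fourier transform is a rectangular function:
F(omega) = 1 for |omega| < 12, 0 otherwise

Answer: rect(omega/24) [i.e., 1 for |omega| < 12, 0 otherwise]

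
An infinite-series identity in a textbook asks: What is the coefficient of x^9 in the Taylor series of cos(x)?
cos(x) has only even powers. Coefficient of x^9 = 0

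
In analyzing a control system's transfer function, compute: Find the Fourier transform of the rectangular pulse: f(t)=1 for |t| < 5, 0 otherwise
F(omega) = integral from -5 to 5 of e^(-j*omega*t) dt
= 2*sin(5*omega)/omega = 10*sinc(5*omega/pi)

Answer: 2*sin(5*omega)/omega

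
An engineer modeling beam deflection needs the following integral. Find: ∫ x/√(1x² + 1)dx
Let u = x² + 1, du = 2x dx
∫ (1/2)·u^(-1/2) du = √u + C

Answer: √(x² + 1) + C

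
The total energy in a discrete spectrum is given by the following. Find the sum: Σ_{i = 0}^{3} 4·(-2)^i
Geometric series: S = a(1 - r^n)/(1 - r)
a = 4, r = -2, n = 4
S = 4(1-16)/3 = -20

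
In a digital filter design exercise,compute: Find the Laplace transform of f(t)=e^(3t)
L{e^(at)}=1/(s-a)
L{e^(3t)}=1/(s-3)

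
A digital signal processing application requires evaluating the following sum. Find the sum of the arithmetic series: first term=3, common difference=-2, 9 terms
Last term: a_n = 3+(9-1)·-2 = -13
Sum = n(a_1+a_n)/2 = 9(3+(-13))/2 = -45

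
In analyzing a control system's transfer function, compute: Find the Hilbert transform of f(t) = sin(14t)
The Hilbert transform shifts each frequency component by -pi/2.
H{sin(wt)} = -cos(wt)
With w = 14: H{sin(14t)} = -cos(14t)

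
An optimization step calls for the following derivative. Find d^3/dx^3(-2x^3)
Apply power rule 3 times:
d^1: -6x^2
d^2: -12x
d^3: -12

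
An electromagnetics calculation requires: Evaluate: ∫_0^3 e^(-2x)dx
Antiderivative: (1/(-2))e^(-2x)
Evaluate: (1/(-2))(e^-6 - 1)

Answer: (e^-6 - 1)/(-2)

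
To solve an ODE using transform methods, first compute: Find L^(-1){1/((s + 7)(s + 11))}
Partial fractions: 1/((s + 7)(s + 11))=A/(s + 7) + B/(s + 11)
Cover-up: A=1/(s + 11)|_{s=-7}=1/4; B=1/(s + 7)|_{s=-11}=-1/4
L^(-1)=(1/4)e^(-7t) - (1/4)e^(-11t)

Answer: (1/4)(e^(-7t) - e^(-11t))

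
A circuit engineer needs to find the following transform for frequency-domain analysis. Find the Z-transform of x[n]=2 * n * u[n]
Z{n*u[n]}=z/(z-1)^2
By linearity: Z{2*n*u[n]}=2z/(z-1)^2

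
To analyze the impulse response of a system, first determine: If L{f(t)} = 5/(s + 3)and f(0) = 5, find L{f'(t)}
L{f'(t)}=s·F(s) - f(0)=5s/(s+3)-5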